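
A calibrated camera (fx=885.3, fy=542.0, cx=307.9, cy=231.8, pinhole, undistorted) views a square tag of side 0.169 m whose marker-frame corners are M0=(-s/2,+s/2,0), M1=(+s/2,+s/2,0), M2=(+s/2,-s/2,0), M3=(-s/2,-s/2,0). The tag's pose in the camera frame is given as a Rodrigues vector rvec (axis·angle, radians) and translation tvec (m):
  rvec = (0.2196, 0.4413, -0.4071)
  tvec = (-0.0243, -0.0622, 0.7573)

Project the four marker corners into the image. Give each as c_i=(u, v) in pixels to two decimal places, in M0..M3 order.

Intrinsics K: fx=885.3, fy=542.0, cx=307.9, cy=231.8
Marker side s = 0.169 m; corners in marker frame (Z=0):
  M0 = (-0.0845, +0.0845, 0)
  M1 = (+0.0845, +0.0845, 0)
  M2 = (+0.0845, -0.0845, 0)
  M3 = (-0.0845, -0.0845, 0)
rvec = (0.2196, 0.4413, -0.4071), |rvec| = θ = 0.63930 rad = 36.629°
Rodrigues: sinθ=0.59663, 1−cosθ=0.19748; R = I + sinθ·[k]× + (1−cosθ)·[k]×²:
    [+0.82582 +0.42676 +0.36865]
    [-0.33310 +0.89662 -0.29175]
    [-0.45505 +0.11814 +0.88260]
t = (-0.0243, -0.0622, 0.7573) m
M0: Pc = R·M0+t = (-0.05802, +0.04171, +0.80573); u = 885.3·(-0.05802)/0.80573 + 307.9 = 244.1499, v = 542.0·(+0.04171)/0.80573 + 231.8 = 259.8584
M1: Pc = R·M1+t = (+0.08154, -0.01458, +0.72883); u = 885.3·(+0.08154)/0.72883 + 307.9 = 406.9486, v = 542.0·(-0.01458)/0.72883 + 231.8 = 220.9551
M2: Pc = R·M2+t = (+0.00942, -0.16611, +0.70887); u = 885.3·(+0.00942)/0.70887 + 307.9 = 319.6653, v = 542.0·(-0.16611)/0.70887 + 231.8 = 104.7910
M3: Pc = R·M3+t = (-0.13014, -0.10982, +0.78577); u = 885.3·(-0.13014)/0.78577 + 307.9 = 161.2726, v = 542.0·(-0.10982)/0.78577 + 231.8 = 156.0516

c0=(244.15, 259.86) c1=(406.95, 220.96) c2=(319.67, 104.79) c3=(161.27, 156.05)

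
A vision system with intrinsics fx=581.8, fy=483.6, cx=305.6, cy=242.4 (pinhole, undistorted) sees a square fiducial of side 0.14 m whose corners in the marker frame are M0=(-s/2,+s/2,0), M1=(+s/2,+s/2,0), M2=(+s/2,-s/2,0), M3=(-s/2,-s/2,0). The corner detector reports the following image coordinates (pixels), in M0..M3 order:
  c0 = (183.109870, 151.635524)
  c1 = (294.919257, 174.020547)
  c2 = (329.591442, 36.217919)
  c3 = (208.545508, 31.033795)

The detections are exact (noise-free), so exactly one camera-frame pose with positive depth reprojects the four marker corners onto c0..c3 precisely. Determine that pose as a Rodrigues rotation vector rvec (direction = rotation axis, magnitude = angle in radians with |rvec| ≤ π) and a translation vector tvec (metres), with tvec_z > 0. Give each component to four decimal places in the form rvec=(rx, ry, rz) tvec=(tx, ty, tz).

rvec=(0.1026, 0.5759, 0.2550) tvec=(-0.0512, -0.1580, 0.5334)

Intrinsics K: fx=581.8, fy=483.6, cx=305.6, cy=242.4
Marker side s = 0.14 m; corners in marker frame (Z=0):
  M0 = (-0.0700, +0.0700, 0)
  M1 = (+0.0700, +0.0700, 0)
  M2 = (+0.0700, -0.0700, 0)
  M3 = (-0.0700, -0.0700, 0)
Detected image corners:
  c0 = (183.109870, 151.635524) px
  c1 = (294.919257, 174.020547) px
  c2 = (329.591442, 36.217919) px
  c3 = (208.545508, 31.033795) px
Planar DLT: solve 8×8 A·h = b for H (H[2,2]=1):
  H  [+580.85380 -132.98830 +249.70176]
  H  [+3.12162 +949.34433 +99.16560]
  H  [-0.98429 +0.31259 +1.00000]
B = K⁻¹H; ‖b₁‖=1.874847, ‖b₂‖=1.874847; λ = 2/(‖b₁‖+‖b₂‖) = 0.533377, sign → tz>0 ⇒ λ=+0.533377
r₁ = λ·B[:,0] = (+0.80827,+0.26659,-0.52500); r₂ = λ·B[:,1] = (-0.20950,+0.96349,+0.16673)
r₃ = r₁×r₂ = (+0.55028,-0.02478,+0.83461); SVD([r₁ r₂ r₃]) → R = UVᵀ:
  R  [+0.80827 -0.20950 +0.55028]
  R  [+0.26659 +0.96349 -0.02478]
  R  [-0.52500 +0.16673 +0.83461]
t = (-0.05125, -0.15798, +0.53338) m
tr R = 2.606378; θ = arccos((tr R − 1)/2) = 0.638168 rad = 36.564°
axis k = ((R−Rᵀ)₃₂, (R−Rᵀ)₁₃, (R−Rᵀ)₂₁) / (2 sinθ) = (+0.160730, +0.902494, +0.399588)
rvec = θ·k = (+0.102572, +0.575942, +0.255004)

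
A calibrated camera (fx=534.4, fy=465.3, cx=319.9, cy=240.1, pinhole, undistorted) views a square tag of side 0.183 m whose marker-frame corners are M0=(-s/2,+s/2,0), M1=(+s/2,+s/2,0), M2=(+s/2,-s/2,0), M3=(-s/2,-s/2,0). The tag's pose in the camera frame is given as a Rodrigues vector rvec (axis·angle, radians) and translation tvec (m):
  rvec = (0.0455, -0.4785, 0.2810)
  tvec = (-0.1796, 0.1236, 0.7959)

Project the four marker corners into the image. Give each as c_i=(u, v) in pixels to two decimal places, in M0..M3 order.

Intrinsics K: fx=534.4, fy=465.3, cx=319.9, cy=240.1
Marker side s = 0.183 m; corners in marker frame (Z=0):
  M0 = (-0.0915, +0.0915, 0)
  M1 = (+0.0915, +0.0915, 0)
  M2 = (+0.0915, -0.0915, 0)
  M3 = (-0.0915, -0.0915, 0)
rvec = (0.0455, -0.4785, 0.2810), |rvec| = θ = 0.55677 rad = 31.901°
Rodrigues: sinθ=0.52845, 1−cosθ=0.15103; R = I + sinθ·[k]× + (1−cosθ)·[k]×²:
    [+0.84997 -0.27731 -0.44793]
    [+0.25610 +0.96052 -0.10870]
    [+0.46039 -0.02232 +0.88744]
t = (-0.1796, 0.1236, 0.7959) m
M0: Pc = R·M0+t = (-0.28275, +0.18805, +0.75173); u = 534.4·(-0.28275)/0.75173 + 319.9 = 118.8976, v = 465.3·(+0.18805)/0.75173 + 240.1 = 356.5003
M1: Pc = R·M1+t = (-0.12720, +0.23492, +0.83598); u = 534.4·(-0.12720)/0.83598 + 319.9 = 238.5868, v = 465.3·(+0.23492)/0.83598 + 240.1 = 370.8545
M2: Pc = R·M2+t = (-0.07645, +0.05915, +0.84007); u = 534.4·(-0.07645)/0.84007 + 319.9 = 271.2652, v = 465.3·(+0.05915)/0.84007 + 240.1 = 272.8596
M3: Pc = R·M3+t = (-0.23200, +0.01228, +0.75582); u = 534.4·(-0.23200)/0.75582 + 319.9 = 155.8656, v = 465.3·(+0.01228)/0.75582 + 240.1 = 247.6595

c0=(118.90, 356.50) c1=(238.59, 370.85) c2=(271.27, 272.86) c3=(155.87, 247.66)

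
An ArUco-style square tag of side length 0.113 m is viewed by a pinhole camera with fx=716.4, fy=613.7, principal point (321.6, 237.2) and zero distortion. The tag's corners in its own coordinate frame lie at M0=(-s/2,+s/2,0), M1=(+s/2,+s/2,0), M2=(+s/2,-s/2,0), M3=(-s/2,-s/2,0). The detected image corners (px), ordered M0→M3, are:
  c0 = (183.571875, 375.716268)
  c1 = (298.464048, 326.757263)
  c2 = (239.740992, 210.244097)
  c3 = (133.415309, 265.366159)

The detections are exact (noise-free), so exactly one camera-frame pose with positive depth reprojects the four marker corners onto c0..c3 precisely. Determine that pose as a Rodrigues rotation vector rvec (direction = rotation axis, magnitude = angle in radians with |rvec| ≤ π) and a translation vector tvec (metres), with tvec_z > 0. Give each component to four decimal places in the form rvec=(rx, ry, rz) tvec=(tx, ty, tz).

rvec=(-0.1198, 0.4150, -0.4581) tvec=(-0.0859, 0.0519, 0.5573)

Intrinsics K: fx=716.4, fy=613.7, cx=321.6, cy=237.2
Marker side s = 0.113 m; corners in marker frame (Z=0):
  M0 = (-0.0565, +0.0565, 0)
  M1 = (+0.0565, +0.0565, 0)
  M2 = (+0.0565, -0.0565, 0)
  M3 = (-0.0565, -0.0565, 0)
Detected image corners:
  c0 = (183.571875, 375.716268) px
  c1 = (298.464048, 326.757263) px
  c2 = (239.740992, 210.244097) px
  c3 = (133.415309, 265.366159) px
Planar DLT: solve 8×8 A·h = b for H (H[2,2]=1):
  H  [+839.35060 +402.11340 +211.20786]
  H  [-652.17569 +895.00441 +294.30167]
  H  [-0.64877 -0.36607 +1.00000]
B = K⁻¹H; ‖b₁‖=1.794468, ‖b₂‖=1.794468; λ = 2/(‖b₁‖+‖b₂‖) = 0.557268, sign → tz>0 ⇒ λ=+0.557268
r₁ = λ·B[:,0] = (+0.81521,-0.45247,-0.36154); r₂ = λ·B[:,1] = (+0.40437,+0.89155,-0.20400)
r₃ = r₁×r₂ = (+0.41463,+0.02011,+0.90977); SVD([r₁ r₂ r₃]) → R = UVᵀ:
  R  [+0.81521 +0.40437 +0.41463]
  R  [-0.45247 +0.89155 +0.02011]
  R  [-0.36154 -0.20400 +0.90977]
t = (-0.08587, +0.05185, +0.55727) m
tr R = 2.616526; θ = arccos((tr R − 1)/2) = 0.629600 rad = 36.073°
axis k = ((R−Rᵀ)₃₂, (R−Rᵀ)₁₃, (R−Rᵀ)₂₁) / (2 sinθ) = (-0.190301, +0.659090, -0.727589)
rvec = θ·k = (-0.119814, +0.414963, -0.458090)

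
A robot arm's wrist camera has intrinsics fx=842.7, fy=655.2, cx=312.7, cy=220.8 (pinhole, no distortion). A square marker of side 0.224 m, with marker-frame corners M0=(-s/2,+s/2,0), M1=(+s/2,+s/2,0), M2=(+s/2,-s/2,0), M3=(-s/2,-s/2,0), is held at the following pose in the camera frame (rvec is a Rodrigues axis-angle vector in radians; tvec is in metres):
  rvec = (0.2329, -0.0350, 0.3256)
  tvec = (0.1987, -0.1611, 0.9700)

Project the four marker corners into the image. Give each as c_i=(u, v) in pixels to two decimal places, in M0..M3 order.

c0=(361.11, 159.05) c1=(538.62, 205.83) c2=(613.91, 63.26) c3=(428.30, 11.57)

Intrinsics K: fx=842.7, fy=655.2, cx=312.7, cy=220.8
Marker side s = 0.224 m; corners in marker frame (Z=0):
  M0 = (-0.1120, +0.1120, 0)
  M1 = (+0.1120, +0.1120, 0)
  M2 = (+0.1120, -0.1120, 0)
  M3 = (-0.1120, -0.1120, 0)
rvec = (0.2329, -0.0350, 0.3256), |rvec| = θ = 0.40185 rad = 23.024°
Rodrigues: sinθ=0.39112, 1−cosθ=0.07966; R = I + sinθ·[k]× + (1−cosθ)·[k]×²:
    [+0.94710 -0.32093 +0.00334]
    [+0.31289 +0.92094 -0.23230]
    [+0.07147 +0.22106 +0.97264]
t = (0.1987, -0.1611, 0.9700) m
M0: Pc = R·M0+t = (+0.05668, -0.09300, +0.98675); u = 842.7·(+0.05668)/0.98675 + 312.7 = 361.1064, v = 655.2·(-0.09300)/0.98675 + 220.8 = 159.0500
M1: Pc = R·M1+t = (+0.26883, -0.02291, +1.00276); u = 842.7·(+0.26883)/1.00276 + 312.7 = 538.6194, v = 655.2·(-0.02291)/1.00276 + 220.8 = 205.8300
M2: Pc = R·M2+t = (+0.34072, -0.22920, +0.95325); u = 842.7·(+0.34072)/0.95325 + 312.7 = 613.9063, v = 655.2·(-0.22920)/0.95325 + 220.8 = 63.2610
M3: Pc = R·M3+t = (+0.12857, -0.29929, +0.93724); u = 842.7·(+0.12857)/0.93724 + 312.7 = 428.3007, v = 655.2·(-0.29929)/0.93724 + 220.8 = 11.5741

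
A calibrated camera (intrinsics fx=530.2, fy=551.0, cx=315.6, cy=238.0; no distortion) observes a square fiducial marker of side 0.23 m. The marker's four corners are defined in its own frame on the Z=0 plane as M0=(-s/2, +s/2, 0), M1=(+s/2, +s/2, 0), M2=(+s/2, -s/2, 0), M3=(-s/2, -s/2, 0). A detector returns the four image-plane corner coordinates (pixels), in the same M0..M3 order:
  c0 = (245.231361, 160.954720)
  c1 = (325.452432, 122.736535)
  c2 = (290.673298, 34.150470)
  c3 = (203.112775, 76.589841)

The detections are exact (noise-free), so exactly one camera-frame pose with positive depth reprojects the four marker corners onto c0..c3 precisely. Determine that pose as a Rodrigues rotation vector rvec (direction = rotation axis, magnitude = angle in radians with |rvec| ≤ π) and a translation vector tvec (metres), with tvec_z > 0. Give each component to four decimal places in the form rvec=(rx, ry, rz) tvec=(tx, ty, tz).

Intrinsics K: fx=530.2, fy=551.0, cx=315.6, cy=238.0
Marker side s = 0.23 m; corners in marker frame (Z=0):
  M0 = (-0.1150, +0.1150, 0)
  M1 = (+0.1150, +0.1150, 0)
  M2 = (+0.1150, -0.1150, 0)
  M3 = (-0.1150, -0.1150, 0)
Detected image corners:
  c0 = (245.231361, 160.954720) px
  c1 = (325.452432, 122.736535) px
  c2 = (290.673298, 34.150470) px
  c3 = (203.112775, 76.589841) px
Planar DLT: solve 8×8 A·h = b for H (H[2,2]=1):
  H  [+356.38226 +271.94903 +266.84905]
  H  [-177.75751 +414.75600 +100.63126]
  H  [-0.02870 +0.39354 +1.00000]
B = K⁻¹H; ‖b₁‖=0.756387, ‖b₂‖=0.756387; λ = 2/(‖b₁‖+‖b₂‖) = 1.322074, sign → tz>0 ⇒ λ=+1.322074
r₁ = λ·B[:,0] = (+0.91124,-0.41012,-0.03795); r₂ = λ·B[:,1] = (+0.36842,+0.77044,+0.52029)
r₃ = r₁×r₂ = (-0.18415,-0.48809,+0.85315); SVD([r₁ r₂ r₃]) → R = UVᵀ:
  R  [+0.91124 +0.36842 -0.18415]
  R  [-0.41012 +0.77044 -0.48809]
  R  [-0.03795 +0.52029 +0.85315]
t = (-0.12156, -0.32960, +1.32207) m
tr R = 2.534824; θ = arccos((tr R − 1)/2) = 0.696001 rad = 39.878°
axis k = ((R−Rᵀ)₃₂, (R−Rᵀ)₁₃, (R−Rᵀ)₂₁) / (2 sinθ) = (+0.786374, -0.114012, -0.607138)
rvec = θ·k = (+0.547317, -0.079353, -0.422569)

rvec=(0.5473, -0.0794, -0.4226) tvec=(-0.1216, -0.3296, 1.3221)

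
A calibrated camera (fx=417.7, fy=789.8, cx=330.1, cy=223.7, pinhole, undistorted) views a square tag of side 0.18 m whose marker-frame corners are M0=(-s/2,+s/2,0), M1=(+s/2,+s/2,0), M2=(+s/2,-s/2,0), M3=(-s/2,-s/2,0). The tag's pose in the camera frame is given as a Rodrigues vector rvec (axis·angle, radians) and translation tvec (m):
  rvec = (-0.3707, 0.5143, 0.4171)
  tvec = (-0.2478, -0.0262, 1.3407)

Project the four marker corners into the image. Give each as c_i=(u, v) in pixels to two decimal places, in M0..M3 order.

Intrinsics K: fx=417.7, fy=789.8, cx=330.1, cy=223.7
Marker side s = 0.18 m; corners in marker frame (Z=0):
  M0 = (-0.0900, +0.0900, 0)
  M1 = (+0.0900, +0.0900, 0)
  M2 = (+0.0900, -0.0900, 0)
  M3 = (-0.0900, -0.0900, 0)
rvec = (-0.3707, 0.5143, 0.4171), |rvec| = θ = 0.75888 rad = 43.480°
Rodrigues: sinθ=0.68811, 1−cosθ=0.27439; R = I + sinθ·[k]× + (1−cosθ)·[k]×²:
    [+0.79108 -0.46904 +0.39267]
    [+0.28737 +0.85163 +0.43834]
    [-0.54001 -0.23392 +0.80850]
t = (-0.2478, -0.0262, 1.3407) m
M0: Pc = R·M0+t = (-0.36121, +0.02458, +1.36825); u = 417.7·(-0.36121)/1.36825 + 330.1 = 219.8291, v = 789.8·(+0.02458)/1.36825 + 223.7 = 237.8909
M1: Pc = R·M1+t = (-0.21882, +0.07631, +1.27105); u = 417.7·(-0.21882)/1.27105 + 330.1 = 258.1911, v = 789.8·(+0.07631)/1.27105 + 223.7 = 271.1173
M2: Pc = R·M2+t = (-0.13439, -0.07698, +1.31315); u = 417.7·(-0.13439)/1.31315 + 330.1 = 287.3523, v = 789.8·(-0.07698)/1.31315 + 223.7 = 177.3976
M3: Pc = R·M3+t = (-0.27678, -0.12871, +1.41035); u = 417.7·(-0.27678)/1.41035 + 330.1 = 248.1258, v = 789.8·(-0.12871)/1.41035 + 223.7 = 151.6222

c0=(219.83, 237.89) c1=(258.19, 271.12) c2=(287.35, 177.40) c3=(248.13, 151.62)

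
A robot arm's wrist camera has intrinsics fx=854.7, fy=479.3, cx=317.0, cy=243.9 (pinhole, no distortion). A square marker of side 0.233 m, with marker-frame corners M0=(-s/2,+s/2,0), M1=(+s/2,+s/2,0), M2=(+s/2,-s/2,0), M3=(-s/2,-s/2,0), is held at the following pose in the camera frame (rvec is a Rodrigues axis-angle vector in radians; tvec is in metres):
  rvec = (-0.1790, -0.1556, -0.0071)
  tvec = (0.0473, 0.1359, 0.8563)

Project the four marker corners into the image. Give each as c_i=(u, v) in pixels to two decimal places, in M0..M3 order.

Intrinsics K: fx=854.7, fy=479.3, cx=317.0, cy=243.9
Marker side s = 0.233 m; corners in marker frame (Z=0):
  M0 = (-0.1165, +0.1165, 0)
  M1 = (+0.1165, +0.1165, 0)
  M2 = (+0.1165, -0.1165, 0)
  M3 = (-0.1165, -0.1165, 0)
rvec = (-0.1790, -0.1556, -0.0071), |rvec| = θ = 0.23728 rad = 13.595°
Rodrigues: sinθ=0.23506, 1−cosθ=0.02802; R = I + sinθ·[k]× + (1−cosθ)·[k]×²:
    [+0.98793 +0.02089 -0.15351]
    [+0.00683 +0.98403 +0.17787]
    [+0.15478 -0.17678 +0.97201]
t = (0.0473, 0.1359, 0.8563) m
M0: Pc = R·M0+t = (-0.06536, +0.24974, +0.81767); u = 854.7·(-0.06536)/0.81767 + 317.0 = 248.6813, v = 479.3·(+0.24974)/0.81767 + 243.9 = 390.2937
M1: Pc = R·M1+t = (+0.16483, +0.25133, +0.85374); u = 854.7·(+0.16483)/0.85374 + 317.0 = 482.0135, v = 479.3·(+0.25133)/0.85374 + 243.9 = 385.0029
M2: Pc = R·M2+t = (+0.15996, +0.02206, +0.89493); u = 854.7·(+0.15996)/0.89493 + 317.0 = 469.7692, v = 479.3·(+0.02206)/0.89493 + 243.9 = 255.7126
M3: Pc = R·M3+t = (-0.07023, +0.02047, +0.85886); u = 854.7·(-0.07023)/0.85886 + 317.0 = 247.1128, v = 479.3·(+0.02047)/0.85886 + 243.9 = 255.3209

c0=(248.68, 390.29) c1=(482.01, 385.00) c2=(469.77, 255.71) c3=(247.11, 255.32)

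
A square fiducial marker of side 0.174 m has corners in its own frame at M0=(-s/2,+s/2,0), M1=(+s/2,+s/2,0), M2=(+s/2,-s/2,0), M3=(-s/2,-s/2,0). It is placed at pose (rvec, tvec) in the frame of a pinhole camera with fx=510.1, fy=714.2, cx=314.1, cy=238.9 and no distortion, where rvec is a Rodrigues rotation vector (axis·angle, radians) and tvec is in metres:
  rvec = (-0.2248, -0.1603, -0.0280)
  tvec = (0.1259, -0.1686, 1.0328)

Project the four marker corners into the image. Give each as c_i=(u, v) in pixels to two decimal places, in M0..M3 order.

c0=(336.56, 179.62) c1=(421.17, 180.06) c2=(413.54, 68.56) c3=(331.83, 65.12)

Intrinsics K: fx=510.1, fy=714.2, cx=314.1, cy=238.9
Marker side s = 0.174 m; corners in marker frame (Z=0):
  M0 = (-0.0870, +0.0870, 0)
  M1 = (+0.0870, +0.0870, 0)
  M2 = (+0.0870, -0.0870, 0)
  M3 = (-0.0870, -0.0870, 0)
rvec = (-0.2248, -0.1603, -0.0280), |rvec| = θ = 0.27752 rad = 15.900°
Rodrigues: sinθ=0.27397, 1−cosθ=0.03826; R = I + sinθ·[k]× + (1−cosθ)·[k]×²:
    [+0.98684 +0.04554 -0.15512]
    [-0.00974 +0.97450 +0.22416]
    [+0.16138 -0.21970 +0.96213]
t = (0.1259, -0.1686, 1.0328) m
M0: Pc = R·M0+t = (+0.04401, -0.08297, +0.99965); u = 510.1·(+0.04401)/0.99965 + 314.1 = 336.5558, v = 714.2·(-0.08297)/0.99965 + 238.9 = 179.6213
M1: Pc = R·M1+t = (+0.21572, -0.08467, +1.02773); u = 510.1·(+0.21572)/1.02773 + 314.1 = 421.1690, v = 714.2·(-0.08467)/1.02773 + 238.9 = 180.0633
M2: Pc = R·M2+t = (+0.20779, -0.25423, +1.06595); u = 510.1·(+0.20779)/1.06595 + 314.1 = 413.5371, v = 714.2·(-0.25423)/1.06595 + 238.9 = 68.5637
M3: Pc = R·M3+t = (+0.03608, -0.25253, +1.03787); u = 510.1·(+0.03608)/1.03787 + 314.1 = 331.8339, v = 714.2·(-0.25253)/1.03787 + 238.9 = 65.1214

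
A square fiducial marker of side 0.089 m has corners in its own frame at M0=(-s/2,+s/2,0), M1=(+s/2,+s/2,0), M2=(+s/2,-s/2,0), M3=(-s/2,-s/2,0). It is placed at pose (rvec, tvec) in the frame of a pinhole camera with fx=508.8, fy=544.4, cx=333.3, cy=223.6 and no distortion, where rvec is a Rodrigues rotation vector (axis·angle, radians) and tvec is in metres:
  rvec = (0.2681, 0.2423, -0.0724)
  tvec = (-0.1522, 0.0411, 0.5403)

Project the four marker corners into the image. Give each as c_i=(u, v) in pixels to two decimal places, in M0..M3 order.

c0=(160.81, 306.46) c1=(234.92, 306.36) c2=(221.65, 220.00) c3=(144.97, 223.62)

Intrinsics K: fx=508.8, fy=544.4, cx=333.3, cy=223.6
Marker side s = 0.089 m; corners in marker frame (Z=0):
  M0 = (-0.0445, +0.0445, 0)
  M1 = (+0.0445, +0.0445, 0)
  M2 = (+0.0445, -0.0445, 0)
  M3 = (-0.0445, -0.0445, 0)
rvec = (0.2681, 0.2423, -0.0724), |rvec| = θ = 0.36855 rad = 21.116°
Rodrigues: sinθ=0.36026, 1−cosθ=0.06715; R = I + sinθ·[k]× + (1−cosθ)·[k]×²:
    [+0.96838 +0.10289 +0.22726]
    [-0.03866 +0.96187 -0.27074]
    [-0.24645 +0.25340 +0.93544]
t = (-0.1522, 0.0411, 0.5403) m
M0: Pc = R·M0+t = (-0.19071, +0.08562, +0.56254); u = 508.8·(-0.19071)/0.56254 + 333.3 = 160.8055, v = 544.4·(+0.08562)/0.56254 + 223.6 = 306.4622
M1: Pc = R·M1+t = (-0.10453, +0.08218, +0.54061); u = 508.8·(-0.10453)/0.54061 + 333.3 = 234.9220, v = 544.4·(+0.08218)/0.54061 + 223.6 = 306.3594
M2: Pc = R·M2+t = (-0.11369, -0.00342, +0.51806); u = 508.8·(-0.11369)/0.51806 + 333.3 = 221.6460, v = 544.4·(-0.00342)/0.51806 + 223.6 = 220.0022
M3: Pc = R·M3+t = (-0.19987, +0.00002, +0.53999); u = 508.8·(-0.19987)/0.53999 + 333.3 = 144.9733, v = 544.4·(+0.00002)/0.53999 + 223.6 = 223.6170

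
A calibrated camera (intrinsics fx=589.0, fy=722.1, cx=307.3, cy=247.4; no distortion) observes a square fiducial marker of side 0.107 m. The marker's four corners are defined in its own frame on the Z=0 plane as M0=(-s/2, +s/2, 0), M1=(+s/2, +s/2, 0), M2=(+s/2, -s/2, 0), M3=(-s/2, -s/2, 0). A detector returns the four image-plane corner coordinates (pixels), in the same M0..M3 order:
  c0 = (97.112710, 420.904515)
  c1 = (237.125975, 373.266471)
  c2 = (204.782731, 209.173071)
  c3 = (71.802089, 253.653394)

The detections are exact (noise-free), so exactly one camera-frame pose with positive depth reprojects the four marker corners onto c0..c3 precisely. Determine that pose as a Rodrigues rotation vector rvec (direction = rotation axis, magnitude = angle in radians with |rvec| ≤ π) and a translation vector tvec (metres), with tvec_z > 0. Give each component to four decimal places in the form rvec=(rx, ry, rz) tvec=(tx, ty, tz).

rvec=(-0.2225, 0.0112, -0.2691) tvec=(-0.1177, 0.0401, 0.4477)

Intrinsics K: fx=589.0, fy=722.1, cx=307.3, cy=247.4
Marker side s = 0.107 m; corners in marker frame (Z=0):
  M0 = (-0.0535, +0.0535, 0)
  M1 = (+0.0535, +0.0535, 0)
  M2 = (+0.0535, -0.0535, 0)
  M3 = (-0.0535, -0.0535, 0)
Detected image corners:
  c0 = (97.112710, 420.904515) px
  c1 = (237.125975, 373.266471) px
  c2 = (204.782731, 209.173071) px
  c3 = (71.802089, 253.653394) px
Planar DLT: solve 8×8 A·h = b for H (H[2,2]=1):
  H  [+1281.19476 +194.60546 +152.48042]
  H  [-416.93429 +1394.21514 +312.02477]
  H  [+0.04181 -0.49035 +1.00000]
B = K⁻¹H; ‖b₁‖=2.233599, ‖b₂‖=2.233599; λ = 2/(‖b₁‖+‖b₂‖) = 0.447708, sign → tz>0 ⇒ λ=+0.447708
r₁ = λ·B[:,0] = (+0.96409,-0.26492,+0.01872); r₂ = λ·B[:,1] = (+0.26246,+0.93964,-0.21953)
r₃ = r₁×r₂ = (+0.04057,+0.21656,+0.97543); SVD([r₁ r₂ r₃]) → R = UVᵀ:
  R  [+0.96409 +0.26246 +0.04057]
  R  [-0.26492 +0.93964 +0.21656]
  R  [+0.01872 -0.21953 +0.97543]
t = (-0.11768, +0.04007, +0.44771) m
tr R = 2.879155; θ = arccos((tr R − 1)/2) = 0.349403 rad = 20.019°
axis k = ((R−Rᵀ)₃₂, (R−Rᵀ)₁₃, (R−Rᵀ)₂₁) / (2 sinθ) = (-0.636934, +0.031915, -0.770257)
rvec = θ·k = (-0.222547, +0.011151, -0.269130)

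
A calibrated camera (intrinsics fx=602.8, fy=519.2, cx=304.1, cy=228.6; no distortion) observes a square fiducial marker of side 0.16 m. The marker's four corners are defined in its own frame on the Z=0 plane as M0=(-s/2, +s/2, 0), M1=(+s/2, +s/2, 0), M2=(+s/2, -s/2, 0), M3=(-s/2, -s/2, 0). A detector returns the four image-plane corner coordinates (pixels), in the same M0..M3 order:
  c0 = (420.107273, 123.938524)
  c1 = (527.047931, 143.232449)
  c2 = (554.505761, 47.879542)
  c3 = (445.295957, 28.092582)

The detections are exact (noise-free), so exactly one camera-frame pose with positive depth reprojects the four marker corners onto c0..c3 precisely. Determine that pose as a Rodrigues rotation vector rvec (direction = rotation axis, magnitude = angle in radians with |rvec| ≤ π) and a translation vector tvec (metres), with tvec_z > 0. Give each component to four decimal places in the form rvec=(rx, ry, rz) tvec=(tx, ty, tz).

rvec=(0.1159, 0.0074, 0.2054) tvec=(0.2642, -0.2391, 0.8725)

Intrinsics K: fx=602.8, fy=519.2, cx=304.1, cy=228.6
Marker side s = 0.16 m; corners in marker frame (Z=0):
  M0 = (-0.0800, +0.0800, 0)
  M1 = (+0.0800, +0.0800, 0)
  M2 = (+0.0800, -0.0800, 0)
  M3 = (-0.0800, -0.0800, 0)
Detected image corners:
  c0 = (420.107273, 123.938524) px
  c1 = (527.047931, 143.232449) px
  c2 = (554.505761, 47.879542) px
  c3 = (445.295957, 28.092582) px
Planar DLT: solve 8×8 A·h = b for H (H[2,2]=1):
  H  [+677.90382 -100.03992 +486.62202]
  H  [+122.55360 +608.86069 +86.29640]
  H  [+0.00515 +0.13248 +1.00000]
B = K⁻¹H; ‖b₁‖=1.146098, ‖b₂‖=1.146098; λ = 2/(‖b₁‖+‖b₂‖) = 0.872525, sign → tz>0 ⇒ λ=+0.872525
r₁ = λ·B[:,0] = (+0.97897,+0.20397,+0.00450); r₂ = λ·B[:,1] = (-0.20312,+0.97231,+0.11559)
r₃ = r₁×r₂ = (+0.01921,-0.11407,+0.99329); SVD([r₁ r₂ r₃]) → R = UVᵀ:
  R  [+0.97897 -0.20312 +0.01921]
  R  [+0.20397 +0.97231 -0.11407]
  R  [+0.00450 +0.11559 +0.99329]
t = (+0.26419, -0.23914, +0.87253) m
tr R = 2.944560; θ = arccos((tr R − 1)/2) = 0.236004 rad = 13.522°
axis k = ((R−Rᵀ)₃₂, (R−Rᵀ)₁₃, (R−Rᵀ)₂₁) / (2 sinθ) = (+0.491120, +0.031451, +0.870524)
rvec = θ·k = (+0.115906, +0.007423, +0.205447)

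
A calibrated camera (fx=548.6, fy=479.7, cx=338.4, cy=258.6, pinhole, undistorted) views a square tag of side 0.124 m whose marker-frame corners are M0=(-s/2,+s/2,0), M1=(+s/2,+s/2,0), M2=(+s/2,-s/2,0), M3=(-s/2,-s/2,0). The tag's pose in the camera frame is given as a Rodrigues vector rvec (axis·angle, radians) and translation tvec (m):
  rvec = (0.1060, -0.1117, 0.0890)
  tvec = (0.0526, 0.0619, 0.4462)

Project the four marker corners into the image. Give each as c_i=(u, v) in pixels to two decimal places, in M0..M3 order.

c0=(320.38, 385.93) c1=(467.45, 392.64) c2=(485.41, 264.62) c3=(334.71, 253.47)

Intrinsics K: fx=548.6, fy=479.7, cx=338.4, cy=258.6
Marker side s = 0.124 m; corners in marker frame (Z=0):
  M0 = (-0.0620, +0.0620, 0)
  M1 = (+0.0620, +0.0620, 0)
  M2 = (+0.0620, -0.0620, 0)
  M3 = (-0.0620, -0.0620, 0)
rvec = (0.1060, -0.1117, 0.0890), |rvec| = θ = 0.17786 rad = 10.191°
Rodrigues: sinθ=0.17692, 1−cosθ=0.01578; R = I + sinθ·[k]× + (1−cosθ)·[k]×²:
    [+0.98983 -0.09444 -0.10641]
    [+0.08263 +0.99045 -0.11040]
    [+0.11582 +0.10048 +0.98817]
t = (0.0526, 0.0619, 0.4462) m
M0: Pc = R·M0+t = (-0.01462, +0.11818, +0.44525); u = 548.6·(-0.01462)/0.44525 + 338.4 = 320.3811, v = 479.7·(+0.11818)/0.44525 + 258.6 = 385.9292
M1: Pc = R·M1+t = (+0.10811, +0.12843, +0.45961); u = 548.6·(+0.10811)/0.45961 + 338.4 = 467.4473, v = 479.7·(+0.12843)/0.45961 + 258.6 = 392.6442
M2: Pc = R·M2+t = (+0.11982, +0.00562, +0.44715); u = 548.6·(+0.11982)/0.44715 + 338.4 = 485.4101, v = 479.7·(+0.00562)/0.44715 + 258.6 = 264.6239
M3: Pc = R·M3+t = (-0.00291, -0.00463, +0.43279); u = 548.6·(-0.00291)/0.43279 + 338.4 = 334.7059, v = 479.7·(-0.00463)/0.43279 + 258.6 = 253.4675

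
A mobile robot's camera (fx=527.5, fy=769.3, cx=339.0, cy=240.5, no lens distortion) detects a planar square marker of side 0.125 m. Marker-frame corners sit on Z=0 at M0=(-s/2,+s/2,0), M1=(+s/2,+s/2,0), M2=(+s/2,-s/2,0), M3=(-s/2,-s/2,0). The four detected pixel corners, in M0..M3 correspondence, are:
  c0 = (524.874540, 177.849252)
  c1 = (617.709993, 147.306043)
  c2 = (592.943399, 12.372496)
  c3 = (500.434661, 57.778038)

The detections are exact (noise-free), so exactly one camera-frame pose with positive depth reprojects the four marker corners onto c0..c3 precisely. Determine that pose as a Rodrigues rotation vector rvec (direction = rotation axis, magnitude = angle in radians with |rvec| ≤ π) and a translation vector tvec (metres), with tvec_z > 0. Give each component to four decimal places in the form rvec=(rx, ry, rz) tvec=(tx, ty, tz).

rvec=(0.2588, 0.6604, -0.2766) tvec=(0.2993, -0.1319, 0.7254)

Intrinsics K: fx=527.5, fy=769.3, cx=339.0, cy=240.5
Marker side s = 0.125 m; corners in marker frame (Z=0):
  M0 = (-0.0625, +0.0625, 0)
  M1 = (+0.0625, +0.0625, 0)
  M2 = (+0.0625, -0.0625, 0)
  M3 = (-0.0625, -0.0625, 0)
Detected image corners:
  c0 = (524.874540, 177.849252) px
  c1 = (617.709993, 147.306043) px
  c2 = (592.943399, 12.372496) px
  c3 = (500.434661, 57.778038) px
Planar DLT: solve 8×8 A·h = b for H (H[2,2]=1):
  H  [+253.96827 +310.39395 +556.62171]
  H  [-389.21371 +1036.86995 +100.67124]
  H  [-0.87197 +0.20329 +1.00000]
B = K⁻¹H; ‖b₁‖=1.378478, ‖b₂‖=1.378478; λ = 2/(‖b₁‖+‖b₂‖) = 0.725438, sign → tz>0 ⇒ λ=+0.725438
r₁ = λ·B[:,0] = (+0.75579,-0.16927,-0.63256); r₂ = λ·B[:,1] = (+0.33209,+0.93165,+0.14748)
r₃ = r₁×r₂ = (+0.56436,-0.32153,+0.76034); SVD([r₁ r₂ r₃]) → R = UVᵀ:
  R  [+0.75579 +0.33209 +0.56436]
  R  [-0.16927 +0.93165 -0.32153]
  R  [-0.63256 +0.14748 +0.76034]
t = (+0.29928, -0.13186, +0.72544) m
tr R = 2.447772; θ = arccos((tr R − 1)/2) = 0.761378 rad = 43.624°
axis k = ((R−Rᵀ)₃₂, (R−Rᵀ)₁₃, (R−Rᵀ)₂₁) / (2 sinθ) = (+0.339898, +0.867438, -0.363346)
rvec = θ·k = (+0.258791, +0.660448, -0.276643)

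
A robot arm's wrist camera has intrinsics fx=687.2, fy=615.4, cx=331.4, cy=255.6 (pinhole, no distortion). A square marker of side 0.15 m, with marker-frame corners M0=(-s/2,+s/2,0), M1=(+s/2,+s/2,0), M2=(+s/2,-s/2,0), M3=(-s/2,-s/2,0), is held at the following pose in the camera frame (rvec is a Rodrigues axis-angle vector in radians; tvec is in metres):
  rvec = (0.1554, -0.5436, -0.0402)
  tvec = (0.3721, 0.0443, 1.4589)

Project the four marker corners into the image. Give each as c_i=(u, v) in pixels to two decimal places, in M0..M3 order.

c0=(479.04, 309.00) c1=(529.95, 301.44) c2=(533.32, 240.81) c3=(481.74, 245.19)

Intrinsics K: fx=687.2, fy=615.4, cx=331.4, cy=255.6
Marker side s = 0.15 m; corners in marker frame (Z=0):
  M0 = (-0.0750, +0.0750, 0)
  M1 = (+0.0750, +0.0750, 0)
  M2 = (+0.0750, -0.0750, 0)
  M3 = (-0.0750, -0.0750, 0)
rvec = (0.1554, -0.5436, -0.0402), |rvec| = θ = 0.56680 rad = 32.475°
Rodrigues: sinθ=0.53694, 1−cosθ=0.15638; R = I + sinθ·[k]× + (1−cosθ)·[k]×²:
    [+0.85538 -0.00304 -0.51800]
    [-0.07920 +0.98746 -0.13657]
    [+0.51192 +0.15785 +0.84441]
t = (0.3721, 0.0443, 1.4589) m
M0: Pc = R·M0+t = (+0.30772, +0.12430, +1.43234); u = 687.2·(+0.30772)/1.43234 + 331.4 = 479.0352, v = 615.4·(+0.12430)/1.43234 + 255.6 = 309.0047
M1: Pc = R·M1+t = (+0.43603, +0.11242, +1.50913); u = 687.2·(+0.43603)/1.50913 + 331.4 = 529.9490, v = 615.4·(+0.11242)/1.50913 + 255.6 = 301.4428
M2: Pc = R·M2+t = (+0.43648, -0.03570, +1.48546); u = 687.2·(+0.43648)/1.48546 + 331.4 = 533.3245, v = 615.4·(-0.03570)/1.48546 + 255.6 = 240.8103
M3: Pc = R·M3+t = (+0.30817, -0.02382, +1.40867); u = 687.2·(+0.30817)/1.40867 + 331.4 = 481.7389, v = 615.4·(-0.02382)/1.40867 + 255.6 = 245.1941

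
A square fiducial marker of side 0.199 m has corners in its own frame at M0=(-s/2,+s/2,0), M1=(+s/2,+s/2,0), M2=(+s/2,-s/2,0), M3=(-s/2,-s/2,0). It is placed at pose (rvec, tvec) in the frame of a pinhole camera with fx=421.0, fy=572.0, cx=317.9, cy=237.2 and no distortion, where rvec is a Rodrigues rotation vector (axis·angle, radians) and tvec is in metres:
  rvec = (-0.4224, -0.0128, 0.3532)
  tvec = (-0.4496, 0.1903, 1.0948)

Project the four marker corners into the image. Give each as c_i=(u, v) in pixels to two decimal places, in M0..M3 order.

Intrinsics K: fx=421.0, fy=572.0, cx=317.9, cy=237.2
Marker side s = 0.199 m; corners in marker frame (Z=0):
  M0 = (-0.0995, +0.0995, 0)
  M1 = (+0.0995, +0.0995, 0)
  M2 = (+0.0995, -0.0995, 0)
  M3 = (-0.0995, -0.0995, 0)
rvec = (-0.4224, -0.0128, 0.3532), |rvec| = θ = 0.55076 rad = 31.556°
Rodrigues: sinθ=0.52333, 1−cosθ=0.14787; R = I + sinθ·[k]× + (1−cosθ)·[k]×²:
    [+0.93911 -0.33298 -0.08489]
    [+0.33825 +0.85221 +0.39916]
    [-0.06057 -0.40357 +0.91294]
t = (-0.4496, 0.1903, 1.0948) m
M0: Pc = R·M0+t = (-0.57617, +0.24144, +1.06067); u = 421.0·(-0.57617)/1.06067 + 317.9 = 89.2066, v = 572.0·(+0.24144)/1.06067 + 237.2 = 367.4035
M1: Pc = R·M1+t = (-0.38929, +0.30875, +1.04862); u = 421.0·(-0.38929)/1.04862 + 317.9 = 161.6075, v = 572.0·(+0.30875)/1.04862 + 237.2 = 405.6170
M2: Pc = R·M2+t = (-0.32303, +0.13916, +1.12893); u = 421.0·(-0.32303)/1.12893 + 317.9 = 197.4365, v = 572.0·(+0.13916)/1.12893 + 237.2 = 307.7094
M3: Pc = R·M3+t = (-0.50991, +0.07185, +1.14098); u = 421.0·(-0.50991)/1.14098 + 317.9 = 129.7532, v = 572.0·(+0.07185)/1.14098 + 237.2 = 273.2199

c0=(89.21, 367.40) c1=(161.61, 405.62) c2=(197.44, 307.71) c3=(129.75, 273.22)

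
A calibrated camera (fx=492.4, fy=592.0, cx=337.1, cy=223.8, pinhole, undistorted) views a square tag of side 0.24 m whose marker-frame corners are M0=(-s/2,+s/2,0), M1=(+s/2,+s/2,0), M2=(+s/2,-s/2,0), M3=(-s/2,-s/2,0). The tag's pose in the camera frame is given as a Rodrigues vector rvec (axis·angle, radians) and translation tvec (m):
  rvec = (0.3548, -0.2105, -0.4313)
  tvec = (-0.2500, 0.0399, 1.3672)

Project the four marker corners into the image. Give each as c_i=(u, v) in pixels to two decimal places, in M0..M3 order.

Intrinsics K: fx=492.4, fy=592.0, cx=337.1, cy=223.8
Marker side s = 0.24 m; corners in marker frame (Z=0):
  M0 = (-0.1200, +0.1200, 0)
  M1 = (+0.1200, +0.1200, 0)
  M2 = (+0.1200, -0.1200, 0)
  M3 = (-0.1200, -0.1200, 0)
rvec = (0.3548, -0.2105, -0.4313), |rvec| = θ = 0.59684 rad = 34.196°
Rodrigues: sinθ=0.56203, 1−cosθ=0.17288; R = I + sinθ·[k]× + (1−cosθ)·[k]×²:
    [+0.88821 +0.36990 -0.27249]
    [-0.44239 +0.84862 -0.29005]
    [+0.12396 +0.37817 +0.91740]
t = (-0.2500, 0.0399, 1.3672) m
M0: Pc = R·M0+t = (-0.31220, +0.19482, +1.39771); u = 492.4·(-0.31220)/1.39771 + 337.1 = 227.1154, v = 592.0·(+0.19482)/1.39771 + 223.8 = 306.3171
M1: Pc = R·M1+t = (-0.09903, +0.08865, +1.42746); u = 492.4·(-0.09903)/1.42746 + 337.1 = 302.9409, v = 592.0·(+0.08865)/1.42746 + 223.8 = 260.5643
M2: Pc = R·M2+t = (-0.18780, -0.11502, +1.33669); u = 492.4·(-0.18780)/1.33669 + 337.1 = 267.9190, v = 592.0·(-0.11502)/1.33669 + 223.8 = 172.8586
M3: Pc = R·M3+t = (-0.40097, -0.00885, +1.30694); u = 492.4·(-0.40097)/1.30694 + 337.1 = 186.0306, v = 592.0·(-0.00885)/1.30694 + 223.8 = 219.7924

c0=(227.12, 306.32) c1=(302.94, 260.56) c2=(267.92, 172.86) c3=(186.03, 219.79)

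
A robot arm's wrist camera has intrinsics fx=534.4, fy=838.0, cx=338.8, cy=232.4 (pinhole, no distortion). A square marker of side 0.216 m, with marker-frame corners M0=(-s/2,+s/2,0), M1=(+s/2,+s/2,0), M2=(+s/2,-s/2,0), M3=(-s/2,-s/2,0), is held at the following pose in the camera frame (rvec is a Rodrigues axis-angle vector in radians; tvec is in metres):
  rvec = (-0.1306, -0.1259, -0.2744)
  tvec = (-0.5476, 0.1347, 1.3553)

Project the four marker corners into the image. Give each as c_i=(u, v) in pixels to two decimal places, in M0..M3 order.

Intrinsics K: fx=534.4, fy=838.0, cx=338.8, cy=232.4
Marker side s = 0.216 m; corners in marker frame (Z=0):
  M0 = (-0.1080, +0.1080, 0)
  M1 = (+0.1080, +0.1080, 0)
  M2 = (+0.1080, -0.1080, 0)
  M3 = (-0.1080, -0.1080, 0)
rvec = (-0.1306, -0.1259, -0.2744), |rvec| = θ = 0.32894 rad = 18.847°
Rodrigues: sinθ=0.32304, 1−cosθ=0.05362; R = I + sinθ·[k]× + (1−cosθ)·[k]×²:
    [+0.95484 +0.27763 -0.10588]
    [-0.26133 +0.95424 +0.14538]
    [+0.14140 -0.11114 +0.98369]
t = (-0.5476, 0.1347, 1.3553) m
M0: Pc = R·M0+t = (-0.62074, +0.26598, +1.32803); u = 534.4·(-0.62074)/1.32803 + 338.8 = 89.0136, v = 838.0·(+0.26598)/1.32803 + 232.4 = 400.2375
M1: Pc = R·M1+t = (-0.41449, +0.20953, +1.35857); u = 534.4·(-0.41449)/1.35857 + 338.8 = 175.7565, v = 838.0·(+0.20953)/1.35857 + 232.4 = 361.6461
M2: Pc = R·M2+t = (-0.47446, +0.00342, +1.38257); u = 534.4·(-0.47446)/1.38257 + 338.8 = 155.4087, v = 838.0·(+0.00342)/1.38257 + 232.4 = 234.4720
M3: Pc = R·M3+t = (-0.68071, +0.05987, +1.35203); u = 534.4·(-0.68071)/1.35203 + 338.8 = 69.7463, v = 838.0·(+0.05987)/1.35203 + 232.4 = 269.5054

c0=(89.01, 400.24) c1=(175.76, 361.65) c2=(155.41, 234.47) c3=(69.75, 269.51)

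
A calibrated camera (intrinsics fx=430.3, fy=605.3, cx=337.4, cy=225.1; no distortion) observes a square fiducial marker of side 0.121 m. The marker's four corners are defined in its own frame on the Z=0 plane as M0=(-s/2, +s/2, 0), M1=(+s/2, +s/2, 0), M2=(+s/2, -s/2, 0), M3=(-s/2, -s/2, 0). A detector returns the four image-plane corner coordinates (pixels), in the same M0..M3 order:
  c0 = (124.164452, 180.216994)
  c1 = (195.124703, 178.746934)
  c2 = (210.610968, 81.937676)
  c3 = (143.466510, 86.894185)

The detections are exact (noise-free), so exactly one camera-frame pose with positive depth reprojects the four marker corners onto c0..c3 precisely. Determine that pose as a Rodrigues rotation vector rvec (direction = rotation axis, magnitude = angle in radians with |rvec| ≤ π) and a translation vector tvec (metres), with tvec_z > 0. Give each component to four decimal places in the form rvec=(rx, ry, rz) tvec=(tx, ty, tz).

Intrinsics K: fx=430.3, fy=605.3, cx=337.4, cy=225.1
Marker side s = 0.121 m; corners in marker frame (Z=0):
  M0 = (-0.0605, +0.0605, 0)
  M1 = (+0.0605, +0.0605, 0)
  M2 = (+0.0605, -0.0605, 0)
  M3 = (-0.0605, -0.0605, 0)
Detected image corners:
  c0 = (124.164452, 180.216994) px
  c1 = (195.124703, 178.746934) px
  c2 = (210.610968, 81.937676) px
  c3 = (143.466510, 86.894185) px
Planar DLT: solve 8×8 A·h = b for H (H[2,2]=1):
  H  [+516.08592 -234.56284 +167.95347]
  H  [-69.41489 +714.45197 +130.43413]
  H  [-0.32126 -0.53761 +1.00000]
B = K⁻¹H; ‖b₁‖=1.486407, ‖b₂‖=1.486407; λ = 2/(‖b₁‖+‖b₂‖) = 0.672763, sign → tz>0 ⇒ λ=+0.672763
r₁ = λ·B[:,0] = (+0.97636,+0.00322,-0.21613); r₂ = λ·B[:,1] = (-0.08313,+0.92859,-0.36169)
r₃ = r₁×r₂ = (+0.19953,+0.37110,+0.90690); SVD([r₁ r₂ r₃]) → R = UVᵀ:
  R  [+0.97636 -0.08313 +0.19953]
  R  [+0.00322 +0.92859 +0.37110]
  R  [-0.21613 -0.36169 +0.90690]
t = (-0.26493, -0.10522, +0.67276) m
tr R = 2.811845; θ = arccos((tr R − 1)/2) = 0.437244 rad = 25.052°
axis k = ((R−Rᵀ)₃₂, (R−Rᵀ)₁₃, (R−Rᵀ)₂₁) / (2 sinθ) = (-0.865276, +0.490815, +0.101970)
rvec = θ·k = (-0.378336, +0.214606, +0.044586)

rvec=(-0.3783, 0.2146, 0.0446) tvec=(-0.2649, -0.1052, 0.6728)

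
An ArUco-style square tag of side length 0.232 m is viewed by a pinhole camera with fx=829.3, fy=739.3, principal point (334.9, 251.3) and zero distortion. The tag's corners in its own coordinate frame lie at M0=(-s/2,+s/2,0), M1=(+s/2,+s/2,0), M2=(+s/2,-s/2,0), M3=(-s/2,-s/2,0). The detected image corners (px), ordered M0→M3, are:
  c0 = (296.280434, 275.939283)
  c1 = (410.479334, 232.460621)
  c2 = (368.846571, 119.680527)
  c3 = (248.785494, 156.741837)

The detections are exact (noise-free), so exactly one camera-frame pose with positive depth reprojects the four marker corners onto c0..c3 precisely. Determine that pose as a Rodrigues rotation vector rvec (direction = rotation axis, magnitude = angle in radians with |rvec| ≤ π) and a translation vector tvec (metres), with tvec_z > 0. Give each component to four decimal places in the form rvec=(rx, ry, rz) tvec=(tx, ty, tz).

Intrinsics K: fx=829.3, fy=739.3, cx=334.9, cy=251.3
Marker side s = 0.232 m; corners in marker frame (Z=0):
  M0 = (-0.1160, +0.1160, 0)
  M1 = (+0.1160, +0.1160, 0)
  M2 = (+0.1160, -0.1160, 0)
  M3 = (-0.1160, -0.1160, 0)
Detected image corners:
  c0 = (296.280434, 275.939283) px
  c1 = (410.479334, 232.460621) px
  c2 = (368.846571, 119.680527) px
  c3 = (248.785494, 156.741837) px
Planar DLT: solve 8×8 A·h = b for H (H[2,2]=1):
  H  [+596.36093 +228.23597 +333.26387]
  H  [-119.44248 +521.17029 +196.30178]
  H  [+0.27681 +0.11041 +1.00000]
B = K⁻¹H; ‖b₁‖=0.714724, ‖b₂‖=0.714724; λ = 2/(‖b₁‖+‖b₂‖) = 1.399141, sign → tz>0 ⇒ λ=+1.399141
r₁ = λ·B[:,0] = (+0.84974,-0.35770,+0.38730); r₂ = λ·B[:,1] = (+0.32268,+0.93382,+0.15448)
r₃ = r₁×r₂ = (-0.41692,-0.00629,+0.90892); SVD([r₁ r₂ r₃]) → R = UVᵀ:
  R  [+0.84974 +0.32268 -0.41692]
  R  [-0.35770 +0.93382 -0.00629]
  R  [+0.38730 +0.15448 +0.90892]
t = (-0.00276, -0.10409, +1.39914) m
tr R = 2.692473; θ = arccos((tr R − 1)/2) = 0.561915 rad = 32.195°
axis k = ((R−Rᵀ)₃₂, (R−Rᵀ)₁₃, (R−Rᵀ)₂₁) / (2 sinθ) = (+0.150868, -0.754703, -0.638484)
rvec = θ·k = (+0.084775, -0.424079, -0.358774)

rvec=(0.0848, -0.4241, -0.3588) tvec=(-0.0028, -0.1041, 1.3991)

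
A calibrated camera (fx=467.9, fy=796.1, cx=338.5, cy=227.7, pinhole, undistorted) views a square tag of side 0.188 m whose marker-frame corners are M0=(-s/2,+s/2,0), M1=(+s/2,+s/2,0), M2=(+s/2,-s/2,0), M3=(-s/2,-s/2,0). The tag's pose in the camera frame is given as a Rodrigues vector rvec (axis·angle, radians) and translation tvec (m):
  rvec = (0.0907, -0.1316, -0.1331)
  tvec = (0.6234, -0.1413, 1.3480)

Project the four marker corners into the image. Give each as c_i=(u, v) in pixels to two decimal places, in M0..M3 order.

c0=(527.29, 206.68) c1=(587.19, 191.94) c2=(582.39, 82.05) c3=(521.56, 95.05)

Intrinsics K: fx=467.9, fy=796.1, cx=338.5, cy=227.7
Marker side s = 0.188 m; corners in marker frame (Z=0):
  M0 = (-0.0940, +0.0940, 0)
  M1 = (+0.0940, +0.0940, 0)
  M2 = (+0.0940, -0.0940, 0)
  M3 = (-0.0940, -0.0940, 0)
rvec = (0.0907, -0.1316, -0.1331), |rvec| = θ = 0.20799 rad = 11.917°
Rodrigues: sinθ=0.20650, 1−cosθ=0.02155; R = I + sinθ·[k]× + (1−cosθ)·[k]×²:
    [+0.98255 +0.12620 -0.13667]
    [-0.13809 +0.98708 -0.08132]
    [+0.12464 +0.09877 +0.98727]
t = (0.6234, -0.1413, 1.3480) m
M0: Pc = R·M0+t = (+0.54290, -0.03553, +1.34557); u = 467.9·(+0.54290)/1.34557 + 338.5 = 527.2859, v = 796.1·(-0.03553)/1.34557 + 227.7 = 206.6761
M1: Pc = R·M1+t = (+0.72762, -0.06150, +1.36900); u = 467.9·(+0.72762)/1.36900 + 338.5 = 587.1881, v = 796.1·(-0.06150)/1.36900 + 227.7 = 191.9393
M2: Pc = R·M2+t = (+0.70390, -0.24707, +1.35043); u = 467.9·(+0.70390)/1.35043 + 338.5 = 582.3875, v = 796.1·(-0.24707)/1.35043 + 227.7 = 82.0511
M3: Pc = R·M3+t = (+0.51918, -0.22110, +1.32700); u = 467.9·(+0.51918)/1.32700 + 338.5 = 521.5623, v = 796.1·(-0.22110)/1.32700 + 227.7 = 95.0537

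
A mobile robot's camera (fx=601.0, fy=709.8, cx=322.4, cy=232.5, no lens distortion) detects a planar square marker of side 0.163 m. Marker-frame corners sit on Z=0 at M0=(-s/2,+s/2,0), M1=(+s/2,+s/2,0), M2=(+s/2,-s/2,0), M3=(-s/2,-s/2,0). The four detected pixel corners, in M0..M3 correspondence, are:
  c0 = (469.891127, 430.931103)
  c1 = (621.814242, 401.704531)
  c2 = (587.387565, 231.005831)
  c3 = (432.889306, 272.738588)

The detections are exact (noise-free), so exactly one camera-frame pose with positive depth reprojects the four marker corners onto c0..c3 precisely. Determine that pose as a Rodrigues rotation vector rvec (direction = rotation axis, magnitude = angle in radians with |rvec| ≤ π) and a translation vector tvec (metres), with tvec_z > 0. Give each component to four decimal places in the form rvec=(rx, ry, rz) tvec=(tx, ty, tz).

rvec=(0.1720, 0.2619, -0.2700) tvec=(0.2217, 0.0956, 0.6556)

Intrinsics K: fx=601.0, fy=709.8, cx=322.4, cy=232.5
Marker side s = 0.163 m; corners in marker frame (Z=0):
  M0 = (-0.0815, +0.0815, 0)
  M1 = (+0.0815, +0.0815, 0)
  M2 = (+0.0815, -0.0815, 0)
  M3 = (-0.0815, -0.0815, 0)
Detected image corners:
  c0 = (469.891127, 430.931103) px
  c1 = (621.814242, 401.704531) px
  c2 = (587.387565, 231.005831) px
  c3 = (432.889306, 272.738588) px
Planar DLT: solve 8×8 A·h = b for H (H[2,2]=1):
  H  [+716.44753 +325.89052 +525.64794]
  H  [-358.37290 +1074.94295 +336.05847]
  H  [-0.42304 +0.20173 +1.00000]
B = K⁻¹H; ‖b₁‖=1.525386, ‖b₂‖=1.525386; λ = 2/(‖b₁‖+‖b₂‖) = 0.655572, sign → tz>0 ⇒ λ=+0.655572
r₁ = λ·B[:,0] = (+0.93028,-0.24015,-0.27734); r₂ = λ·B[:,1] = (+0.28454,+0.94950,+0.13225)
r₃ = r₁×r₂ = (+0.23157,-0.20194,+0.95163); SVD([r₁ r₂ r₃]) → R = UVᵀ:
  R  [+0.93028 +0.28454 +0.23157]
  R  [-0.24015 +0.94950 -0.20194]
  R  [-0.27734 +0.13225 +0.95163]
t = (+0.22170, +0.09565, +0.65557) m
tr R = 2.831402; θ = arccos((tr R − 1)/2) = 0.413547 rad = 23.695°
axis k = ((R−Rᵀ)₃₂, (R−Rᵀ)₁₃, (R−Rᵀ)₂₁) / (2 sinθ) = (+0.415802, +0.633189, -0.652825)
rvec = θ·k = (+0.171954, +0.261853, -0.269974)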